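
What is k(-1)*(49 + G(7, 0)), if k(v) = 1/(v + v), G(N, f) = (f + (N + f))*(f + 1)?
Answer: -28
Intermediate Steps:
G(N, f) = (1 + f)*(N + 2*f) (G(N, f) = (N + 2*f)*(1 + f) = (1 + f)*(N + 2*f))
k(v) = 1/(2*v)
k(-1)*(49 + G(7, 0)) = ((½)/(-1))*(49 + (7 + 2*0 + 2*0² + 7*0)) = ((½)*(-1))*(49 + (7 + 0 + 2*0 + 0)) = -(49 + (7 + 0 + 0 + 0))/2 = -(49 + 7)/2 = -½*56 = -28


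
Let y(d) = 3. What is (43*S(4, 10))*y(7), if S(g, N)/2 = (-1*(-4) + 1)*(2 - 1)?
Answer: 1290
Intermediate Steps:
S(g, N) = 10 (S(g, N) = 2*((-1*(-4) + 1)*(2 - 1)) = 2*((4 + 1)*1) = 2*(5*1) = 2*5 = 10)
(43*S(4, 10))*y(7) = (43*10)*3 = 430*3 = 1290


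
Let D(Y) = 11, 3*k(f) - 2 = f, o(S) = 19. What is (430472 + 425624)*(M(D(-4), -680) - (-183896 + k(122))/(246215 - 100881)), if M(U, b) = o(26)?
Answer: 3782061764896/218001 ≈ 1.7349e+7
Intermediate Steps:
k(f) = 2/3 + f/3
M(U, b) = 19
(430472 + 425624)*(M(D(-4), -680) - (-183896 + k(122))/(246215 - 100881)) = (430472 + 425624)*(19 - (-183896 + (2/3 + (1/3)*122))/(246215 - 100881)) = 856096*(19 - (-183896 + (2/3 + 122/3))/145334) = 856096*(19 - (-183896 + 124/3)/145334) = 856096*(19 - (-551564)/(3*145334)) = 856096*(19 - 1*(-275782/218001)) = 856096*(19 + 275782/218001) = 856096*(4417801/218001) = 3782061764896/218001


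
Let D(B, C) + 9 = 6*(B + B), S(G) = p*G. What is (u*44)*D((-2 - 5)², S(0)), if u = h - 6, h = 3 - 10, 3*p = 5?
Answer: -331188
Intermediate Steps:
p = 5/3 (p = (⅓)*5 = 5/3 ≈ 1.6667)
h = -7
S(G) = 5*G/3
u = -13 (u = -7 - 6 = -13)
D(B, C) = -9 + 12*B (D(B, C) = -9 + 6*(B + B) = -9 + 6*(2*B) = -9 + 12*B)
(u*44)*D((-2 - 5)², S(0)) = (-13*44)*(-9 + 12*(-2 - 5)²) = -572*(-9 + 12*(-7)²) = -572*(-9 + 12*49) = -572*(-9 + 588) = -572*579 = -331188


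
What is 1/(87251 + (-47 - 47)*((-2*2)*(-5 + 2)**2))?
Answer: 1/90635 ≈ 1.1033e-5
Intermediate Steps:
1/(87251 + (-47 - 47)*((-2*2)*(-5 + 2)**2)) = 1/(87251 - (-376)*(-3)**2) = 1/(87251 - (-376)*9) = 1/(87251 - 94*(-36)) = 1/(87251 + 3384) = 1/90635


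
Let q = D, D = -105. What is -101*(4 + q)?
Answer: 10201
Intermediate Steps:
q = -105
-101*(4 + q) = -101*(4 - 105) = -101*(-101) = 10201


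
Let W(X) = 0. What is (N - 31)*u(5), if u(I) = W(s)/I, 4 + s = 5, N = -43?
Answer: 0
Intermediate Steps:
s = 1 (s = -4 + 5 = 1)
u(I) = 0 (u(I) = 0/I = 0)
(N - 31)*u(5) = (-43 - 31)*0 = -74*0 = 0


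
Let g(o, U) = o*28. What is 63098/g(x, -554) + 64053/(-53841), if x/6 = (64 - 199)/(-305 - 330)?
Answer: 10265747659/5814828 ≈ 1765.4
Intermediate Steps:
x = 162/127 (x = 6*((64 - 199)/(-305 - 330)) = 6*(-135/(-635)) = 6*(-135*(-1/635)) = 6*(27/127) = 162/127 ≈ 1.2756)
g(o, U) = 28*o
63098/g(x, -554) + 64053/(-53841) = 63098/((28*(162/127))) + 64053/(-53841) = 63098/(4536/127) + 64053*(-1/53841) = 63098*(127/4536) - 21351/17947 = 572389/324 - 21351/17947 = 10265747659/5814828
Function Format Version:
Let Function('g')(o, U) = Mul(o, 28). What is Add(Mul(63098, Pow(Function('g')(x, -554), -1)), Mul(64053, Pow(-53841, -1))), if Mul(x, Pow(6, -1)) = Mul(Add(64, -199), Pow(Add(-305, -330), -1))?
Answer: Rational(10265747659, 5814828) ≈ 1765.4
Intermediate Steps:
x = Rational(162, 127) (x = Mul(6, Mul(Add(64, -199), Pow(Add(-305, -330), -1))) = Mul(6, Mul(-135, Pow(-635, -1))) = Mul(6, Mul(-135, Rational(-1, 635))) = Mul(6, Rational(27, 127)) = Rational(162, 127) ≈ 1.2756)
Function('g')(o, U) = Mul(28, o)
Add(Mul(63098, Pow(Function('g')(x, -554), -1)), Mul(64053, Pow(-53841, -1))) = Add(Mul(63098, Pow(Mul(28, Rational(162, 127)), -1)), Mul(64053, Pow(-53841, -1))) = Add(Mul(63098, Pow(Rational(4536, 127), -1)), Mul(64053, Rational(-1, 53841))) = Add(Mul(63098, Rational(127, 4536)), Rational(-21351, 17947)) = Add(Rational(572389, 324), Rational(-21351, 17947)) = Rational(10265747659, 5814828)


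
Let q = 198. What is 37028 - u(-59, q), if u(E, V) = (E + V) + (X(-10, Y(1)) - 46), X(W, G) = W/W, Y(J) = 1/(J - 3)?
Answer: 36934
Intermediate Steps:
Y(J) = 1/(-3 + J)
X(W, G) = 1
u(E, V) = -45 + E + V (u(E, V) = (E + V) + (1 - 46) = (E + V) - 45 = -45 + E + V)
37028 - u(-59, q) = 37028 - (-45 - 59 + 198) = 37028 - 1*94 = 37028 - 94 = 36934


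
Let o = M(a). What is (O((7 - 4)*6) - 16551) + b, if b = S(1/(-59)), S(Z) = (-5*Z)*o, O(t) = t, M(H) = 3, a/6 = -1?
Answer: -975432/59 ≈ -16533.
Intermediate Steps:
a = -6 (a = 6*(-1) = -6)
o = 3
S(Z) = -15*Z (S(Z) = -5*Z*3 = -15*Z)
b = 15/59 (b = -15/(-59) = -15*(-1/59) = 15/59 ≈ 0.25424)
(O((7 - 4)*6) - 16551) + b = ((7 - 4)*6 - 16551) + 15/59 = (3*6 - 16551) + 15/59 = (18 - 16551) + 15/59 = -16533 + 15/59 = -975432/59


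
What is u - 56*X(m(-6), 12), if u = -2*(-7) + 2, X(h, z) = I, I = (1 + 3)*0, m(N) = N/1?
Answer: 16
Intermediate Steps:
m(N) = N (m(N) = N*1 = N)
I = 0 (I = 4*0 = 0)
X(h, z) = 0
u = 16 (u = 14 + 2 = 16)
u - 56*X(m(-6), 12) = 16 - 56*0 = 16 + 0 = 16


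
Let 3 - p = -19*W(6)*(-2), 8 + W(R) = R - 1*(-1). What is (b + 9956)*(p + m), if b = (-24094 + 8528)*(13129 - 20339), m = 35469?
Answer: 3985671376160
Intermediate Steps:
W(R) = -7 + R (W(R) = -8 + (R - 1*(-1)) = -8 + (R + 1) = -8 + (1 + R) = -7 + R)
b = 112230860 (b = -15566*(-7210) = 112230860)
p = 41 (p = 3 - (-19*(-7 + 6))*(-2) = 3 - (-19*(-1))*(-2) = 3 - 19*(-2) = 3 - 1*(-38) = 3 + 38 = 41)
(b + 9956)*(p + m) = (112230860 + 9956)*(41 + 35469) = 112240816*35510 = 3985671376160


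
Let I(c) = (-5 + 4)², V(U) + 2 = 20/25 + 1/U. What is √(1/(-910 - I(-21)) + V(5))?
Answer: 4*I*√51927/911 ≈ 1.0005*I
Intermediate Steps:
V(U) = -6/5 + 1/U (V(U) = -2 + (20/25 + 1/U) = -2 + (20*(1/25) + 1/U) = -2 + (⅘ + 1/U) = -6/5 + 1/U)
I(c) = 1 (I(c) = (-1)² = 1)
√(1/(-910 - I(-21)) + V(5)) = √(1/(-910 - 1*1) + (-6/5 + 1/5)) = √(1/(-910 - 1) + (-6/5 + ⅕)) = √(1/(-911) - 1) = √(-1/911 - 1) = √(-912/911) = 4*I*√51927/911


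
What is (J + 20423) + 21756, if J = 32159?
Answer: 74338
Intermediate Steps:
(J + 20423) + 21756 = (32159 + 20423) + 21756 = 52582 + 21756 = 74338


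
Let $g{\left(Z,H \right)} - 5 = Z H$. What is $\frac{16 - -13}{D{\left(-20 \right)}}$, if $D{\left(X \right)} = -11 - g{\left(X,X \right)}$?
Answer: $- \frac{29}{416} \approx -0.069712$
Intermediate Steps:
$g{\left(Z,H \right)} = 5 + H Z$ ($g{\left(Z,H \right)} = 5 + Z H = 5 + H Z$)
$D{\left(X \right)} = -16 - X^{2}$ ($D{\left(X \right)} = -11 - \left(5 + X X\right) = -11 - \left(5 + X^{2}\right) = -16 - X^{2}$)
$\frac{16 - -13}{D{\left(-20 \right)}} = \frac{16 - -13}{-16 - \left(-20\right)^{2}} = \frac{16 + 13}{-16 - 400} = \frac{29}{-16 - 400} = \frac{29}{-416} = 29 \left(- \frac{1}{416}\right) = - \frac{29}{416}$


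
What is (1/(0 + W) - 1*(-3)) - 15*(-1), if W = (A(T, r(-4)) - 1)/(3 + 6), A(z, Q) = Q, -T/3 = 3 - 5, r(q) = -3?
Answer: 63/4 ≈ 15.750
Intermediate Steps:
T = 6 (T = -3*(3 - 5) = -3*(-2) = 6)
W = -4/9 (W = (-3 - 1)/(3 + 6) = -4/9 ≈ -0.44444)
(1/(0 + W) - 1*(-3)) - 15*(-1) = (1/(0 - 4/9) - 1*(-3)) - 15*(-1) = (1/(-4/9) + 3) + 15 = (-9/4 + 3) + 15 = ¾ + 15 = 63/4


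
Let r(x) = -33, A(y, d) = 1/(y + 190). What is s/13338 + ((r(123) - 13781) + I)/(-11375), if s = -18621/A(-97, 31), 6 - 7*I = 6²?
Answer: -389175711/3025750 ≈ -128.62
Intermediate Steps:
A(y, d) = 1/(190 + y)
I = -30/7 (I = 6/7 - ⅐*6² = 6/7 - ⅐*36 = 6/7 - 36/7 = -30/7 ≈ -4.2857)
s = -1731753 (s = -18621/(1/(190 - 97)) = -18621/(1/93) = -18621/1/93 = -18621*93 = -1731753)
s/13338 + ((r(123) - 13781) + I)/(-11375) = -1731753/13338 + ((-33 - 13781) - 30/7)/(-11375) = -1731753*1/13338 + (-13814 - 30/7)*(-1/11375) = -64139/494 - 96728/7*(-1/11375) = -64139/494 + 96728/79625 = -389175711/3025750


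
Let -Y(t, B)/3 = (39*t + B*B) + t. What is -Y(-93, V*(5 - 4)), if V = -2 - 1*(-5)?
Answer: -11133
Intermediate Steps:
V = 3 (V = -2 + 5 = 3)
Y(t, B) = -120*t - 3*B² (Y(t, B) = -3*((39*t + B*B) + t) = -3*((39*t + B²) + t) = -3*((B² + 39*t) + t) = -3*(B² + 40*t) = -120*t - 3*B²)
-Y(-93, V*(5 - 4)) = -(-120*(-93) - 3*9*(5 - 4)²) = -(11160 - 3*(3*1)²) = -(11160 - 3*3²) = -(11160 - 3*9) = -(11160 - 27) = -1*11133 = -11133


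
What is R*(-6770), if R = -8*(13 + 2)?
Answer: 812400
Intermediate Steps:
R = -120 (R = -8*15 = -120)
R*(-6770) = -120*(-6770) = 812400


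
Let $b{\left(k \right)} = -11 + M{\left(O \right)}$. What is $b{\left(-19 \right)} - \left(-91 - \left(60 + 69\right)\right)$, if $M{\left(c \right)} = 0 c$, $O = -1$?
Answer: $209$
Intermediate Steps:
$M{\left(c \right)} = 0$
$b{\left(k \right)} = -11$ ($b{\left(k \right)} = -11 + 0 = -11$)
$b{\left(-19 \right)} - \left(-91 - \left(60 + 69\right)\right) = -11 - \left(-91 - \left(60 + 69\right)\right) = -11 - \left(-91 - 129\right) = -11 - -220 = -11 + 220 = 209$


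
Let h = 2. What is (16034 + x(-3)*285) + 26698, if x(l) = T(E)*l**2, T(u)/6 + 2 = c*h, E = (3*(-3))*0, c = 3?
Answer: 104292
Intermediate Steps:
E = 0 (E = -9*0 = 0)
T(u) = 24 (T(u) = -12 + 6*(3*2) = -12 + 6*6 = -12 + 36 = 24)
x(l) = 24*l**2
(16034 + x(-3)*285) + 26698 = (16034 + (24*(-3)**2)*285) + 26698 = (16034 + (24*9)*285) + 26698 = (16034 + 216*285) + 26698 = (16034 + 61560) + 26698 = 77594 + 26698 = 104292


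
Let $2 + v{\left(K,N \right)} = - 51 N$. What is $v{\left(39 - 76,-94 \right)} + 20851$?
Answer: $25643$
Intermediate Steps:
$v{\left(K,N \right)} = -2 - 51 N$
$v{\left(39 - 76,-94 \right)} + 20851 = \left(-2 - -4794\right) + 20851 = \left(-2 + 4794\right) + 20851 = 4792 + 20851 = 25643$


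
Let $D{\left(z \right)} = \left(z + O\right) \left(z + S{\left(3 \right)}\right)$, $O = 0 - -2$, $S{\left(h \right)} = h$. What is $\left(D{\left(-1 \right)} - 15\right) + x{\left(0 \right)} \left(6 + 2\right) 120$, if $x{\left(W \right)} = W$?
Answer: $-13$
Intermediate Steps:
$O = 2$ ($O = 0 + 2 = 2$)
$D{\left(z \right)} = \left(2 + z\right) \left(3 + z\right)$ ($D{\left(z \right)} = \left(z + 2\right) \left(z + 3\right) = \left(2 + z\right) \left(3 + z\right)$)
$\left(D{\left(-1 \right)} - 15\right) + x{\left(0 \right)} \left(6 + 2\right) 120 = \left(\left(6 + \left(-1\right)^{2} + 5 \left(-1\right)\right) - 15\right) + 0 \left(6 + 2\right) 120 = \left(\left(6 + 1 - 5\right) - 15\right) + 0 \cdot 8 \cdot 120 = \left(2 - 15\right) + 0 \cdot 120 = -13 + 0 = -13$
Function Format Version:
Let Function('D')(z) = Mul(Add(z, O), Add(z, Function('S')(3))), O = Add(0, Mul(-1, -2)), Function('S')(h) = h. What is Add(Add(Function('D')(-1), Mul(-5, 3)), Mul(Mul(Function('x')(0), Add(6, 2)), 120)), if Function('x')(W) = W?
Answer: -13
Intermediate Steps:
O = 2 (O = Add(0, 2) = 2)
Function('D')(z) = Mul(Add(2, z), Add(3, z)) (Function('D')(z) = Mul(Add(z, 2), Add(z, 3)) = Mul(Add(2, z), Add(3, z)))
Add(Add(Function('D')(-1), Mul(-5, 3)), Mul(Mul(Function('x')(0), Add(6, 2)), 120)) = Add(Add(Add(6, Pow(-1, 2), Mul(5, -1)), Mul(-5, 3)), Mul(Mul(0, Add(6, 2)), 120)) = Add(Add(Add(6, 1, -5), -15), Mul(Mul(0, 8), 120)) = Add(Add(2, -15), Mul(0, 120)) = Add(-13, 0) = -13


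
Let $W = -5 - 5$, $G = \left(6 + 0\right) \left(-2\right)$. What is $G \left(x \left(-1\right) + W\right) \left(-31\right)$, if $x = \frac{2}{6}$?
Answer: $-3844$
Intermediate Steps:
$G = -12$ ($G = 6 \left(-2\right) = -12$)
$W = -10$ ($W = -5 - 5 = -10$)
$x = \frac{1}{3}$ ($x = 2 \cdot \frac{1}{6} = \frac{1}{3} \approx 0.33333$)
$G \left(x \left(-1\right) + W\right) \left(-31\right) = - 12 \left(\frac{1}{3} \left(-1\right) - 10\right) \left(-31\right) = - 12 \left(- \frac{1}{3} - 10\right) \left(-31\right) = \left(-12\right) \left(- \frac{31}{3}\right) \left(-31\right) = 124 \left(-31\right) = -3844$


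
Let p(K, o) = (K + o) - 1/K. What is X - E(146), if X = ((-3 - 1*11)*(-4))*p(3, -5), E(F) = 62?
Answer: -578/3 ≈ -192.67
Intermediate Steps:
p(K, o) = K + o - 1/K
X = -392/3 (X = ((-3 - 1*11)*(-4))*(3 - 5 - 1/3) = ((-3 - 11)*(-4))*(3 - 5 - 1*⅓) = (-14*(-4))*(3 - 5 - ⅓) = 56*(-7/3) = -392/3 ≈ -130.67)
X - E(146) = -392/3 - 1*62 = -392/3 - 62 = -578/3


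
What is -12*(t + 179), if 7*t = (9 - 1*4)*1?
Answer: -15096/7 ≈ -2156.6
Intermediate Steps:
t = 5/7 (t = ((9 - 1*4)*1)/7 = ((9 - 4)*1)/7 = (5*1)/7 = (⅐)*5 = 5/7 ≈ 0.71429)
-12*(t + 179) = -12*(5/7 + 179) = -12*1258/7 = -15096/7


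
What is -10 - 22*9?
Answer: -208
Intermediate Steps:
-10 - 22*9 = -10 - 198 = -208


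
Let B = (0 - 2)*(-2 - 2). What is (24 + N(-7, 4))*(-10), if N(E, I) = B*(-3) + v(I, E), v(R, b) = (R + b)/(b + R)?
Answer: -10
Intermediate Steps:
v(R, b) = 1 (v(R, b) = (R + b)/(R + b) = 1)
B = 8 (B = -2*(-4) = 8)
N(E, I) = -23 (N(E, I) = 8*(-3) + 1 = -24 + 1 = -23)
(24 + N(-7, 4))*(-10) = (24 - 23)*(-10) = 1*(-10) = -10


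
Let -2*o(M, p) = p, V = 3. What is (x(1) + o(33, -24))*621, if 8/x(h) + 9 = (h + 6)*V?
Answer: 7866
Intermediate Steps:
x(h) = 8/(9 + 3*h) (x(h) = 8/(-9 + (h + 6)*3) = 8/(-9 + (6 + h)*3) = 8/(-9 + (18 + 3*h)) = 8/(9 + 3*h))
o(M, p) = -p/2
(x(1) + o(33, -24))*621 = (8/(3*(3 + 1)) - 1/2*(-24))*621 = ((8/3)/4 + 12)*621 = ((8/3)*(1/4) + 12)*621 = (2/3 + 12)*621 = (38/3)*621 = 7866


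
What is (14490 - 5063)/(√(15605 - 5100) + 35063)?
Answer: 330538901/1229403464 - 9427*√10505/1229403464 ≈ 0.26808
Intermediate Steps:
(14490 - 5063)/(√(15605 - 5100) + 35063) = 9427/(√10505 + 35063) = 9427/(35063 + √10505)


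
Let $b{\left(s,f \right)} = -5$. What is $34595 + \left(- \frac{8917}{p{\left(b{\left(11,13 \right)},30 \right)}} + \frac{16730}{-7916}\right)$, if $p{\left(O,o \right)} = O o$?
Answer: $\frac{5143272559}{148425} \approx 34652.0$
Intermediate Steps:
$34595 + \left(- \frac{8917}{p{\left(b{\left(11,13 \right)},30 \right)}} + \frac{16730}{-7916}\right) = 34595 + \left(- \frac{8917}{\left(-5\right) 30} + \frac{16730}{-7916}\right) = 34595 - \left(\frac{8365}{3958} + \frac{8917}{-150}\right) = 34595 - - \frac{8509684}{148425} = 34595 + \left(\frac{8917}{150} - \frac{8365}{3958}\right) = 34595 + \frac{8509684}{148425} = \frac{5143272559}{148425}$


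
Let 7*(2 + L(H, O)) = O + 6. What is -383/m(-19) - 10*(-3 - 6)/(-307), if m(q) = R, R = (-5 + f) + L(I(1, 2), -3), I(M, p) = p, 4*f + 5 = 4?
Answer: 3275078/58637 ≈ 55.853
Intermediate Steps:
f = -1/4 (f = -5/4 + (1/4)*4 = -5/4 + 1 = -1/4 ≈ -0.25000)
L(H, O) = -8/7 + O/7 (L(H, O) = -2 + (O + 6)/7 = -2 + (6 + O)/7 = -2 + (6/7 + O/7) = -8/7 + O/7)
R = -191/28 (R = (-5 - 1/4) + (-8/7 + (1/7)*(-3)) = -21/4 + (-8/7 - 3/7) = -21/4 - 11/7 = -191/28 ≈ -6.8214)
m(q) = -191/28
-383/m(-19) - 10*(-3 - 6)/(-307) = -383/(-191/28) - 10*(-3 - 6)/(-307) = -383*(-28/191) - 10*(-9)*(-1/307) = 10724/191 + 90*(-1/307) = 10724/191 - 90/307 = 3275078/58637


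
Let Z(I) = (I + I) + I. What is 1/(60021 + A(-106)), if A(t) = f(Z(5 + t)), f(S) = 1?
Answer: 1/60022 ≈ 1.6661e-5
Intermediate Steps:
Z(I) = 3*I (Z(I) = 2*I + I = 3*I)
A(t) = 1
1/(60021 + A(-106)) = 1/(60021 + 1) = 1/60022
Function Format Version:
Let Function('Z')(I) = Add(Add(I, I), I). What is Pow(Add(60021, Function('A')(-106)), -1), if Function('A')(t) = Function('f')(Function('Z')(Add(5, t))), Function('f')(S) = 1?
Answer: Rational(1, 60022) ≈ 1.6661e-5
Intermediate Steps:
Function('Z')(I) = Mul(3, I) (Function('Z')(I) = Add(Mul(2, I), I) = Mul(3, I))
Function('A')(t) = 1
Pow(Add(60021, Function('A')(-106)), -1) = Pow(Add(60021, 1), -1) = Pow(60022, -1) = Rational(1, 60022)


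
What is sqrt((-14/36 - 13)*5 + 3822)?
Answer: sqrt(135182)/6 ≈ 61.279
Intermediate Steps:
sqrt((-14/36 - 13)*5 + 3822) = sqrt((-14*1/36 - 13)*5 + 3822) = sqrt((-7/18 - 13)*5 + 3822) = sqrt(-241/18*5 + 3822) = sqrt(-1205/18 + 3822) = sqrt(67591/18) = sqrt(135182)/6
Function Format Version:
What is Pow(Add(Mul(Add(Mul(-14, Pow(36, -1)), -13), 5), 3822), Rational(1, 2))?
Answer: Mul(Rational(1, 6), Pow(135182, Rational(1, 2))) ≈ 61.279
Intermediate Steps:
Pow(Add(Mul(Add(Mul(-14, Pow(36, -1)), -13), 5), 3822), Rational(1, 2)) = Pow(Add(Mul(Add(Mul(-14, Rational(1, 36)), -13), 5), 3822), Rational(1, 2)) = Pow(Add(Mul(Add(Rational(-7, 18), -13), 5), 3822), Rational(1, 2)) = Pow(Add(Mul(Rational(-241, 18), 5), 3822), Rational(1, 2)) = Pow(Add(Rational(-1205, 18), 3822), Rational(1, 2)) = Pow(Rational(67591, 18), Rational(1, 2)) = Mul(Rational(1, 6), Pow(135182, Rational(1, 2)))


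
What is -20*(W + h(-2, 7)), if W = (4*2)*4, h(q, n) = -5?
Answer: -540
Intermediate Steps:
W = 32 (W = 8*4 = 32)
-20*(W + h(-2, 7)) = -20*(32 - 5) = -20*27 = -540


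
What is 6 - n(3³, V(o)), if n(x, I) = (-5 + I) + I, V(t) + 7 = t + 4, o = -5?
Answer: 27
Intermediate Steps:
V(t) = -3 + t (V(t) = -7 + (t + 4) = -7 + (4 + t) = -3 + t)
n(x, I) = -5 + 2*I
6 - n(3³, V(o)) = 6 - (-5 + 2*(-3 - 5)) = 6 - (-5 + 2*(-8)) = 6 - (-5 - 16) = 6 - 1*(-21) = 6 + 21 = 27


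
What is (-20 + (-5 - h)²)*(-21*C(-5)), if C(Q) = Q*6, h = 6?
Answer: 63630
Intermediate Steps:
C(Q) = 6*Q
(-20 + (-5 - h)²)*(-21*C(-5)) = (-20 + (-5 - 1*6)²)*(-126*(-5)) = (-20 + (-5 - 6)²)*(-21*(-30)) = (-20 + (-11)²)*630 = (-20 + 121)*630 = 101*630 = 63630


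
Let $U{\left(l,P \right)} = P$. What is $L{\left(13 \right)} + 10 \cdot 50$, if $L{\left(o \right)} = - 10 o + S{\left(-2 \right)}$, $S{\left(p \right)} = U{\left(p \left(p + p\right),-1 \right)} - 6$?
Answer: $363$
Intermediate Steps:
$S{\left(p \right)} = -7$ ($S{\left(p \right)} = -1 - 6 = -7$)
$L{\left(o \right)} = -7 - 10 o$ ($L{\left(o \right)} = - 10 o - 7 = -7 - 10 o$)
$L{\left(13 \right)} + 10 \cdot 50 = \left(-7 - 130\right) + 10 \cdot 50 = \left(-7 - 130\right) + 500 = -137 + 500 = 363$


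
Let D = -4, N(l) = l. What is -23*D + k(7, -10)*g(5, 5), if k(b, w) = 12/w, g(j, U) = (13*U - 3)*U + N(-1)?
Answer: -1394/5 ≈ -278.80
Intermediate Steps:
g(j, U) = -1 + U*(-3 + 13*U) (g(j, U) = (13*U - 3)*U - 1 = (-3 + 13*U)*U - 1 = U*(-3 + 13*U) - 1 = -1 + U*(-3 + 13*U))
-23*D + k(7, -10)*g(5, 5) = -23*(-4) + (12/(-10))*(-1 - 3*5 + 13*5²) = 92 + (12*(-⅒))*(-1 - 15 + 13*25) = 92 - 6*(-1 - 15 + 325)/5 = 92 - 6/5*309 = 92 - 1854/5 = -1394/5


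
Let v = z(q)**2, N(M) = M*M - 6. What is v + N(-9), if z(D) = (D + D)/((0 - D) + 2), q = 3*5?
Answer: 13575/169 ≈ 80.325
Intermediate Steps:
q = 15
N(M) = -6 + M**2 (N(M) = M**2 - 6 = -6 + M**2)
z(D) = 2*D/(2 - D) (z(D) = (2*D)/(-D + 2) = (2*D)/(2 - D) = 2*D/(2 - D))
v = 900/169 (v = (-2*15/(-2 + 15))**2 = (-2*15/13)**2 = (-2*15*1/13)**2 = (-30/13)**2 = 900/169 ≈ 5.3254)
v + N(-9) = 900/169 + (-6 + (-9)**2) = 900/169 + (-6 + 81) = 900/169 + 75 = 13575/169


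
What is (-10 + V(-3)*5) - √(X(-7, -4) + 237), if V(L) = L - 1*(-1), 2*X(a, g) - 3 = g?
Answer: -20 - √946/2 ≈ -35.379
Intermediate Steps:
X(a, g) = 3/2 + g/2
V(L) = 1 + L (V(L) = L + 1 = 1 + L)
(-10 + V(-3)*5) - √(X(-7, -4) + 237) = (-10 + (1 - 3)*5) - √((3/2 + (½)*(-4)) + 237) = (-10 - 2*5) - √((3/2 - 2) + 237) = (-10 - 10) - √(-½ + 237) = -20 - √(473/2) = -20 - √946/2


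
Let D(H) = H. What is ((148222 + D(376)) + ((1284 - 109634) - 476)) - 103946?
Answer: -64174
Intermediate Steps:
((148222 + D(376)) + ((1284 - 109634) - 476)) - 103946 = ((148222 + 376) + ((1284 - 109634) - 476)) - 103946 = (148598 + (-108350 - 476)) - 103946 = (148598 - 108826) - 103946 = 39772 - 103946 = -64174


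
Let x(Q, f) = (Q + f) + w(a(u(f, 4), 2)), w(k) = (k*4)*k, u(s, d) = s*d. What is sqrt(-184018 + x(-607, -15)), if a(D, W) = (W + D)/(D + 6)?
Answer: 2*I*sqrt(33649799)/27 ≈ 429.69*I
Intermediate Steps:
u(s, d) = d*s
a(D, W) = (D + W)/(6 + D)
w(k) = 4*k**2 (w(k) = (4*k)*k = 4*k**2)
x(Q, f) = Q + f + 4*(2 + 4*f)**2/(6 + 4*f)**2 (x(Q, f) = (Q + f) + 4*((4*f + 2)/(6 + 4*f))**2 = (Q + f) + 4*((2 + 4*f)/(6 + 4*f))**2 = (Q + f) + 4*((2 + 4*f)**2/(6 + 4*f)**2) = (Q + f) + 4*(2 + 4*f)**2/(6 + 4*f)**2 = Q + f + 4*(2 + 4*f)**2/(6 + 4*f)**2)
sqrt(-184018 + x(-607, -15)) = sqrt(-184018 + (-607 - 15 + 4*(1 + 2*(-15))**2/(3 + 2*(-15))**2)) = sqrt(-184018 + (-607 - 15 + 4*(1 - 30)**2/(3 - 30)**2)) = sqrt(-184018 + (-607 - 15 + 4*(-29)**2/(-27)**2)) = sqrt(-184018 + (-607 - 15 + 4*841*(1/729))) = sqrt(-184018 + (-607 - 15 + 3364/729)) = sqrt(-184018 - 450074/729) = sqrt(-134599196/729) = 2*I*sqrt(33649799)/27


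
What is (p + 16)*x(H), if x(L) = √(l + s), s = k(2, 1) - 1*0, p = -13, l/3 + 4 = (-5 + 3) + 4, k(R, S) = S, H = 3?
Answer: 3*I*√5 ≈ 6.7082*I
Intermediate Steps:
l = -6 (l = -12 + 3*((-5 + 3) + 4) = -12 + 3*(-2 + 4) = -12 + 3*2 = -12 + 6 = -6)
s = 1 (s = 1 - 1*0 = 1 + 0 = 1)
x(L) = I*√5 (x(L) = √(-6 + 1) = √(-5) = I*√5)
(p + 16)*x(H) = (-13 + 16)*(I*√5) = 3*(I*√5) = 3*I*√5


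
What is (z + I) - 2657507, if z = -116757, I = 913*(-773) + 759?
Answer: -3479254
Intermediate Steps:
I = -704990 (I = -705749 + 759 = -704990)
(z + I) - 2657507 = (-116757 - 704990) - 2657507 = -821747 - 2657507 = -3479254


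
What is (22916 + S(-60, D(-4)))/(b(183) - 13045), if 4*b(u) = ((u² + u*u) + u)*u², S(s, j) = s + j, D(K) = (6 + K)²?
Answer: 91440/2249102549 ≈ 4.0656e-5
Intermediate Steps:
S(s, j) = j + s
b(u) = u²*(u + 2*u²)/4 (b(u) = (((u² + u*u) + u)*u²)/4 = (((u² + u²) + u)*u²)/4 = ((2*u² + u)*u²)/4 = ((u + 2*u²)*u²)/4 = (u²*(u + 2*u²))/4 = u²*(u + 2*u²)/4)
(22916 + S(-60, D(-4)))/(b(183) - 13045) = (22916 + ((6 - 4)² - 60))/((¼)*183³*(1 + 2*183) - 13045) = (22916 + (2² - 60))/((¼)*6128487*(1 + 366) - 13045) = (22916 + (4 - 60))/((¼)*6128487*367 - 13045) = (22916 - 56)/(2249154729/4 - 13045) = 22860/(2249102549/4) = 22860*(4/2249102549) = 91440/2249102549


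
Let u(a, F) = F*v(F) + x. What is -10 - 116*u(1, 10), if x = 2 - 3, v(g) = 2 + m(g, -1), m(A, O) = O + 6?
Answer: -8014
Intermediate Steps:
m(A, O) = 6 + O
v(g) = 7 (v(g) = 2 + (6 - 1) = 2 + 5 = 7)
x = -1
u(a, F) = -1 + 7*F (u(a, F) = F*7 - 1 = 7*F - 1 = -1 + 7*F)
-10 - 116*u(1, 10) = -10 - 116*(-1 + 7*10) = -10 - 116*(-1 + 70) = -10 - 116*69 = -10 - 8004 = -8014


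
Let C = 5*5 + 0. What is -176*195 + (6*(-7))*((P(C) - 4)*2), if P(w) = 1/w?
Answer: -849684/25 ≈ -33987.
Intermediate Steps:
C = 25 (C = 25 + 0 = 25)
-176*195 + (6*(-7))*((P(C) - 4)*2) = -176*195 + (6*(-7))*((1/25 - 4)*2) = -34320 - 42*(1/25 - 4)*2 = -34320 - (-4158)*2/25 = -34320 - 42*(-198/25) = -34320 + 8316/25 = -849684/25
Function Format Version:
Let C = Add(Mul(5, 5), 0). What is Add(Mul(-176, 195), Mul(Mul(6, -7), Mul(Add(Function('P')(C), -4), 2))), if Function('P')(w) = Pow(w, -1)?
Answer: Rational(-849684, 25) ≈ -33987.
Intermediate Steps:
C = 25 (C = Add(25, 0) = 25)
Add(Mul(-176, 195), Mul(Mul(6, -7), Mul(Add(Function('P')(C), -4), 2))) = Add(Mul(-176, 195), Mul(Mul(6, -7), Mul(Add(Pow(25, -1), -4), 2))) = Add(-34320, Mul(-42, Mul(Add(Rational(1, 25), -4), 2))) = Add(-34320, Mul(-42, Mul(Rational(-99, 25), 2))) = Add(-34320, Mul(-42, Rational(-198, 25))) = Add(-34320, Rational(8316, 25)) = Rational(-849684, 25)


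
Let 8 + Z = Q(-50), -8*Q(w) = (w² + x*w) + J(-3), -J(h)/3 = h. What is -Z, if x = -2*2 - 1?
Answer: 2823/8 ≈ 352.88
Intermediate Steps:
J(h) = -3*h
x = -5 (x = -4 - 1 = -5)
Q(w) = -9/8 - w²/8 + 5*w/8 (Q(w) = -((w² - 5*w) - 3*(-3))/8 = -((w² - 5*w) + 9)/8 = -(9 + w² - 5*w)/8 = -9/8 - w²/8 + 5*w/8)
Z = -2823/8 (Z = -8 + (-9/8 - ⅛*(-50)² + (5/8)*(-50)) = -8 + (-9/8 - ⅛*2500 - 125/4) = -8 + (-9/8 - 625/2 - 125/4) = -8 - 2759/8 = -2823/8 ≈ -352.88)
-Z = -1*(-2823/8) = 2823/8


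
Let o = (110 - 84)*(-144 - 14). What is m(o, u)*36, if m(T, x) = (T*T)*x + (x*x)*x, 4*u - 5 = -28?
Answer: -55892308671/16 ≈ -3.4933e+9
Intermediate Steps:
o = -4108 (o = 26*(-158) = -4108)
u = -23/4 (u = 5/4 + (¼)*(-28) = 5/4 - 7 = -23/4 ≈ -5.7500)
m(T, x) = x³ + x*T² (m(T, x) = T²*x + x²*x = x*T² + x³ = x³ + x*T²)
m(o, u)*36 = -23*((-4108)² + (-23/4)²)/4*36 = -23*(16875664 + 529/16)/4*36 = -23/4*270011153/16*36 = -6210256519/64*36 = -55892308671/16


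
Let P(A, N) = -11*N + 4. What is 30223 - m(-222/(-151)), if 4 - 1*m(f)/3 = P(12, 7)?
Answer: 29992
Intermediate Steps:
P(A, N) = 4 - 11*N
m(f) = 231 (m(f) = 12 - 3*(4 - 11*7) = 12 - 3*(4 - 77) = 12 - 3*(-73) = 12 + 219 = 231)
30223 - m(-222/(-151)) = 30223 - 1*231 = 30223 - 231 = 29992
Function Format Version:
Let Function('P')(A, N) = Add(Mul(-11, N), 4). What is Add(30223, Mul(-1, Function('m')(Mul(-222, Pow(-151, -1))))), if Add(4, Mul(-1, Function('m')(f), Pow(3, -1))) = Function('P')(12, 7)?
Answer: 29992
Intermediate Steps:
Function('P')(A, N) = Add(4, Mul(-11, N))
Function('m')(f) = 231 (Function('m')(f) = Add(12, Mul(-3, Add(4, Mul(-11, 7)))) = Add(12, Mul(-3, Add(4, -77))) = Add(12, Mul(-3, -73)) = Add(12, 219) = 231)
Add(30223, Mul(-1, Function('m')(Mul(-222, Pow(-151, -1))))) = Add(30223, Mul(-1, 231)) = Add(30223, -231) = 29992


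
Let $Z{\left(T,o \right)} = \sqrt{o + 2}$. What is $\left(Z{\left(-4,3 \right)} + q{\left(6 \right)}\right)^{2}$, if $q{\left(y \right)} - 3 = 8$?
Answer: $\left(11 + \sqrt{5}\right)^{2} \approx 175.19$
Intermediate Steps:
$Z{\left(T,o \right)} = \sqrt{2 + o}$
$q{\left(y \right)} = 11$ ($q{\left(y \right)} = 3 + 8 = 11$)
$\left(Z{\left(-4,3 \right)} + q{\left(6 \right)}\right)^{2} = \left(\sqrt{2 + 3} + 11\right)^{2} = \left(\sqrt{5} + 11\right)^{2} = \left(11 + \sqrt{5}\right)^{2}$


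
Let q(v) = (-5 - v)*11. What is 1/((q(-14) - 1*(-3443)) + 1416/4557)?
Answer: 1519/5380770 ≈ 0.00028230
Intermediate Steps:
q(v) = -55 - 11*v
1/((q(-14) - 1*(-3443)) + 1416/4557) = 1/(((-55 - 11*(-14)) - 1*(-3443)) + 1416/4557) = 1/(((-55 + 154) + 3443) + 1416*(1/4557)) = 1/((99 + 3443) + 472/1519) = 1/(3542 + 472/1519) = 1/(5380770/1519) = 1519/5380770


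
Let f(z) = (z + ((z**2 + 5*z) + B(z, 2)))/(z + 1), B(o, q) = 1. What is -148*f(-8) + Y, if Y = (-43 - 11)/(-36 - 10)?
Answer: 58057/161 ≈ 360.60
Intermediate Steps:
Y = 27/23 (Y = -54/(-46) = -54*(-1/46) = 27/23 ≈ 1.1739)
f(z) = (1 + z**2 + 6*z)/(1 + z) (f(z) = (z + ((z**2 + 5*z) + 1))/(z + 1) = (z + (1 + z**2 + 5*z))/(1 + z) = (1 + z**2 + 6*z)/(1 + z))
-148*f(-8) + Y = -148*(1 + (-8)**2 + 6*(-8))/(1 - 8) + 27/23 = -148*(1 + 64 - 48)/(-7) + 27/23 = -(-148)*17/7 + 27/23 = -148*(-17/7) + 27/23 = 2516/7 + 27/23 = 58057/161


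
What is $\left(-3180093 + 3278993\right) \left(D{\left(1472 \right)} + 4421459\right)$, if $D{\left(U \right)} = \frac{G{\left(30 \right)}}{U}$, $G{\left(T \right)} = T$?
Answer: $\frac{3498258376925}{8} \approx 4.3728 \cdot 10^{11}$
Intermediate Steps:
$D{\left(U \right)} = \frac{30}{U}$
$\left(-3180093 + 3278993\right) \left(D{\left(1472 \right)} + 4421459\right) = \left(-3180093 + 3278993\right) \left(\frac{30}{1472} + 4421459\right) = 98900 \left(30 \cdot \frac{1}{1472} + 4421459\right) = 98900 \left(\frac{15}{736} + 4421459\right) = 98900 \cdot \frac{3254193839}{736} = \frac{3498258376925}{8}$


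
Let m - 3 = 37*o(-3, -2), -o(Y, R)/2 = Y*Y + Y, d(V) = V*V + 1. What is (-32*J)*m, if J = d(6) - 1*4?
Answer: 465696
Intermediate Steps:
d(V) = 1 + V**2 (d(V) = V**2 + 1 = 1 + V**2)
o(Y, R) = -2*Y - 2*Y**2 (o(Y, R) = -2*(Y*Y + Y) = -2*(Y**2 + Y) = -2*(Y + Y**2) = -2*Y - 2*Y**2)
J = 33 (J = (1 + 6**2) - 1*4 = (1 + 36) - 4 = 37 - 4 = 33)
m = -441 (m = 3 + 37*(-2*(-3)*(1 - 3)) = 3 + 37*(-2*(-3)*(-2)) = 3 + 37*(-12) = 3 - 444 = -441)
(-32*J)*m = -32*33*(-441) = -1056*(-441) = 465696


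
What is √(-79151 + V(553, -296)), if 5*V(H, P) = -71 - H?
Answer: I*√1981895/5 ≈ 281.56*I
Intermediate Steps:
V(H, P) = -71/5 - H/5 (V(H, P) = (-71 - H)/5 = -71/5 - H/5)
√(-79151 + V(553, -296)) = √(-79151 + (-71/5 - ⅕*553)) = √(-79151 + (-71/5 - 553/5)) = √(-79151 - 624/5) = √(-396379/5) = I*√1981895/5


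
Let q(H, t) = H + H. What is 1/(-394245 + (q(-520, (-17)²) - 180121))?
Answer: -1/575406 ≈ -1.7379e-6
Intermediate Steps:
q(H, t) = 2*H
1/(-394245 + (q(-520, (-17)²) - 180121)) = 1/(-394245 + (2*(-520) - 180121)) = 1/(-394245 + (-1040 - 180121)) = 1/(-394245 - 181161) = 1/(-575406) = -1/575406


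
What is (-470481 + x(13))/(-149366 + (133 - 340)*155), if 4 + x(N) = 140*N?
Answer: 468665/181451 ≈ 2.5829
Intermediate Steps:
x(N) = -4 + 140*N
(-470481 + x(13))/(-149366 + (133 - 340)*155) = (-470481 + (-4 + 140*13))/(-149366 + (133 - 340)*155) = (-470481 + (-4 + 1820))/(-149366 - 207*155) = (-470481 + 1816)/(-149366 - 32085) = -468665/(-181451) = -468665*(-1/181451) = 468665/181451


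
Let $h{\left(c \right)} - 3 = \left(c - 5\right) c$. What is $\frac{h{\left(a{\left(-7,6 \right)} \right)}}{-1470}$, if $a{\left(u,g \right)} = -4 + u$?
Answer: $- \frac{179}{1470} \approx -0.12177$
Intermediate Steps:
$h{\left(c \right)} = 3 + c \left(-5 + c\right)$ ($h{\left(c \right)} = 3 + \left(c - 5\right) c = 3 + \left(-5 + c\right) c = 3 + c \left(-5 + c\right)$)
$\frac{h{\left(a{\left(-7,6 \right)} \right)}}{-1470} = \frac{3 + \left(-4 - 7\right)^{2} - 5 \left(-4 - 7\right)}{-1470} = \left(3 + \left(-11\right)^{2} - -55\right) \left(- \frac{1}{1470}\right) = \left(3 + 121 + 55\right) \left(- \frac{1}{1470}\right) = 179 \left(- \frac{1}{1470}\right) = - \frac{179}{1470}$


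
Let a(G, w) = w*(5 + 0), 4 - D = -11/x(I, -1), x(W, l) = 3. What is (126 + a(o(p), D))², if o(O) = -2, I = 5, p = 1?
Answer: 243049/9 ≈ 27005.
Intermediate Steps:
D = 23/3 (D = 4 - (-11)/3 = 4 - 1*(-11/3) = 4 + 11/3 = 23/3 ≈ 7.6667)
a(G, w) = 5*w (a(G, w) = w*5 = 5*w)
(126 + a(o(p), D))² = (126 + 5*(23/3))² = (126 + 115/3)² = (493/3)² = 243049/9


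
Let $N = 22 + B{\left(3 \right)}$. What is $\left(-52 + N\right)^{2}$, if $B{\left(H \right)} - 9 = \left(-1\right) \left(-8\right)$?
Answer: $169$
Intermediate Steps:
$B{\left(H \right)} = 17$ ($B{\left(H \right)} = 9 - -8 = 9 + 8 = 17$)
$N = 39$ ($N = 22 + 17 = 39$)
$\left(-52 + N\right)^{2} = \left(-52 + 39\right)^{2} = \left(-13\right)^{2} = 169$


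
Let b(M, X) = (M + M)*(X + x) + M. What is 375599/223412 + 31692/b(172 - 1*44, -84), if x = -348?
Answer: 307230311/220348064 ≈ 1.3943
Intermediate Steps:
b(M, X) = M + 2*M*(-348 + X) (b(M, X) = (M + M)*(X - 348) + M = (2*M)*(-348 + X) + M = 2*M*(-348 + X) + M = M + 2*M*(-348 + X))
375599/223412 + 31692/b(172 - 1*44, -84) = 375599/223412 + 31692/(((172 - 1*44)*(-695 + 2*(-84)))) = 375599*(1/223412) + 31692/(((172 - 44)*(-695 - 168))) = 53657/31916 + 31692/((128*(-863))) = 53657/31916 + 31692/(-110464) = 53657/31916 + 31692*(-1/110464) = 53657/31916 - 7923/27616 = 307230311/220348064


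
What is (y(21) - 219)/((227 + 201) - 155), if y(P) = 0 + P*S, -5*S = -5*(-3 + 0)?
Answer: -94/91 ≈ -1.0330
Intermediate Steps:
S = -3 (S = -(-1)*(-3 + 0) = -(-1)*(-3) = -1/5*15 = -3)
y(P) = -3*P (y(P) = 0 + P*(-3) = 0 - 3*P = -3*P)
(y(21) - 219)/((227 + 201) - 155) = (-3*21 - 219)/((227 + 201) - 155) = (-63 - 219)/(428 - 155) = -282/273 = -282*1/273 = -94/91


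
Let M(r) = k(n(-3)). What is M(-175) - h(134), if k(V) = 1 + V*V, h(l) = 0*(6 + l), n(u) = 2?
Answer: 5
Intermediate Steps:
h(l) = 0
k(V) = 1 + V²
M(r) = 5 (M(r) = 1 + 2² = 1 + 4 = 5)
M(-175) - h(134) = 5 - 1*0 = 5 + 0 = 5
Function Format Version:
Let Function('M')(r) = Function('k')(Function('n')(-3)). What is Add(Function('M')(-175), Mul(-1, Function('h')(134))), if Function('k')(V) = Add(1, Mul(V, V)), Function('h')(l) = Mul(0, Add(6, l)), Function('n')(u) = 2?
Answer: 5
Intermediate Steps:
Function('h')(l) = 0
Function('k')(V) = Add(1, Pow(V, 2))
Function('M')(r) = 5 (Function('M')(r) = Add(1, Pow(2, 2)) = Add(1, 4) = 5)
Add(Function('M')(-175), Mul(-1, Function('h')(134))) = Add(5, Mul(-1, 0)) = Add(5, 0) = 5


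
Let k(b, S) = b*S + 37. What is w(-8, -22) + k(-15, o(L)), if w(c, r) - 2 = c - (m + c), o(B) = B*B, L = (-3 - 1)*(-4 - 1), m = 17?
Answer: -5978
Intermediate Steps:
L = 20 (L = -4*(-5) = 20)
o(B) = B**2
k(b, S) = 37 + S*b (k(b, S) = S*b + 37 = 37 + S*b)
w(c, r) = -15 (w(c, r) = 2 + (c - (17 + c)) = 2 + (c + (-17 - c)) = 2 - 17 = -15)
w(-8, -22) + k(-15, o(L)) = -15 + (37 + 20**2*(-15)) = -15 + (37 + 400*(-15)) = -15 + (37 - 6000) = -15 - 5963 = -5978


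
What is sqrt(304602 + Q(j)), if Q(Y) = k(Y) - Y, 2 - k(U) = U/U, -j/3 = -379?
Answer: sqrt(303466) ≈ 550.88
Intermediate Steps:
j = 1137 (j = -3*(-379) = 1137)
k(U) = 1 (k(U) = 2 - U/U = 2 - 1*1 = 2 - 1 = 1)
Q(Y) = 1 - Y
sqrt(304602 + Q(j)) = sqrt(304602 + (1 - 1*1137)) = sqrt(304602 + (1 - 1137)) = sqrt(304602 - 1136) = sqrt(303466)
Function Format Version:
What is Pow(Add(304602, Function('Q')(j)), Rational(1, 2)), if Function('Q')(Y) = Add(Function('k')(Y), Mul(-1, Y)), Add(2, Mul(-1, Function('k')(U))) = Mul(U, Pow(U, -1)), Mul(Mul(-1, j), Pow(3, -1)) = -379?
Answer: Pow(303466, Rational(1, 2)) ≈ 550.88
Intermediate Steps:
j = 1137 (j = Mul(-3, -379) = 1137)
Function('k')(U) = 1 (Function('k')(U) = Add(2, Mul(-1, Mul(U, Pow(U, -1)))) = Add(2, Mul(-1, 1)) = Add(2, -1) = 1)
Function('Q')(Y) = Add(1, Mul(-1, Y))
Pow(Add(304602, Function('Q')(j)), Rational(1, 2)) = Pow(Add(304602, Add(1, Mul(-1, 1137))), Rational(1, 2)) = Pow(Add(304602, Add(1, -1137)), Rational(1, 2)) = Pow(Add(304602, -1136), Rational(1, 2)) = Pow(303466, Rational(1, 2))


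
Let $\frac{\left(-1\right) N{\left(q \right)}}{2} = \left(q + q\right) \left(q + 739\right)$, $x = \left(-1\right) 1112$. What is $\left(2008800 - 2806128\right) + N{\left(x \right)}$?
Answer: $-2456432$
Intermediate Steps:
$x = -1112$
$N{\left(q \right)} = - 4 q \left(739 + q\right)$ ($N{\left(q \right)} = - 2 \left(q + q\right) \left(q + 739\right) = - 2 \cdot 2 q \left(739 + q\right) = - 4 q \left(739 + q\right)$)
$\left(2008800 - 2806128\right) + N{\left(x \right)} = \left(2008800 - 2806128\right) - - 4448 \left(739 - 1112\right) = -797328 - \left(-4448\right) \left(-373\right) = -797328 - 1659104 = -2456432$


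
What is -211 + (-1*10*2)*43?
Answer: -1071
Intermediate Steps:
-211 + (-1*10*2)*43 = -211 - 10*2*43 = -211 - 20*43 = -211 - 860 = -1071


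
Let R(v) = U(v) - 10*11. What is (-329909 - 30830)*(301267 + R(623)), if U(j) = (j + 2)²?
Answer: -249552746898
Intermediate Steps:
U(j) = (2 + j)²
R(v) = -110 + (2 + v)² (R(v) = (2 + v)² - 10*11 = (2 + v)² - 110 = -110 + (2 + v)²)
(-329909 - 30830)*(301267 + R(623)) = (-329909 - 30830)*(301267 + (-110 + (2 + 623)²)) = -360739*(301267 + (-110 + 625²)) = -360739*(301267 + (-110 + 390625)) = -360739*(301267 + 390515) = -360739*691782 = -249552746898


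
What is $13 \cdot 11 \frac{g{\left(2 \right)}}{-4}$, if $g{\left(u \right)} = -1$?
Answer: $\frac{143}{4} \approx 35.75$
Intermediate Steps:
$13 \cdot 11 \frac{g{\left(2 \right)}}{-4} = 13 \cdot 11 \left(- \frac{1}{-4}\right) = 143 \left(\left(-1\right) \left(- \frac{1}{4}\right)\right) = 143 \cdot \frac{1}{4} = \frac{143}{4}$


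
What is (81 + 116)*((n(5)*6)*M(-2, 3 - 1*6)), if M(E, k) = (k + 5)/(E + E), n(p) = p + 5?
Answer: -5910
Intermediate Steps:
n(p) = 5 + p
M(E, k) = (5 + k)/(2*E) (M(E, k) = (5 + k)/((2*E)) = (5 + k)*(1/(2*E)) = (5 + k)/(2*E))
(81 + 116)*((n(5)*6)*M(-2, 3 - 1*6)) = (81 + 116)*(((5 + 5)*6)*((1/2)*(5 + (3 - 1*6))/(-2))) = 197*((10*6)*((1/2)*(-1/2)*(5 + (3 - 6)))) = 197*(60*((1/2)*(-1/2)*(5 - 3))) = 197*(60*((1/2)*(-1/2)*2)) = 197*(60*(-1/2)) = 197*(-30) = -5910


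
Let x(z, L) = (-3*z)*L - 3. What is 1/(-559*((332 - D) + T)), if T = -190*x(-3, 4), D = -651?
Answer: 1/2955433 ≈ 3.3836e-7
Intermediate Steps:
x(z, L) = -3 - 3*L*z (x(z, L) = -3*L*z - 3 = -3 - 3*L*z)
T = -6270 (T = -190*(-3 - 3*4*(-3)) = -190*(-3 + 36) = -190*33 = -6270)
1/(-559*((332 - D) + T)) = 1/(-559*((332 - 1*(-651)) - 6270)) = 1/(-559*((332 + 651) - 6270)) = 1/(-559*(983 - 6270)) = 1/(-559*(-5287)) = 1/2955433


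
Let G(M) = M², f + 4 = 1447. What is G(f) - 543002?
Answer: 1539247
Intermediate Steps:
f = 1443 (f = -4 + 1447 = 1443)
G(f) - 543002 = 1443² - 543002 = 2082249 - 543002 = 1539247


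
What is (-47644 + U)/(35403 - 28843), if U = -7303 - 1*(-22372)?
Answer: -6515/1312 ≈ -4.9657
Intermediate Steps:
U = 15069 (U = -7303 + 22372 = 15069)
(-47644 + U)/(35403 - 28843) = (-47644 + 15069)/(35403 - 28843) = -32575/6560 = -32575*1/6560 = -6515/1312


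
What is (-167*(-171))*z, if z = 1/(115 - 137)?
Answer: -28557/22 ≈ -1298.0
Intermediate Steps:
z = -1/22 (z = 1/(-22) = -1/22 ≈ -0.045455)
(-167*(-171))*z = -167*(-171)*(-1/22) = 28557*(-1/22) = -28557/22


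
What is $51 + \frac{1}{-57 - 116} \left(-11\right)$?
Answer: $\frac{8834}{173} \approx 51.064$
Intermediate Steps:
$51 + \frac{1}{-57 - 116} \left(-11\right) = 51 + \frac{1}{-173} \left(-11\right) = 51 - - \frac{11}{173} = 51 + \frac{11}{173} = \frac{8834}{173}$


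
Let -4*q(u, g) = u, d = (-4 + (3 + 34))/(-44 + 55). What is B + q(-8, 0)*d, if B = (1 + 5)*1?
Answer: 12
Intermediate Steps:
B = 6 (B = 6*1 = 6)
d = 3 (d = (-4 + 37)/11 = 33*(1/11) = 3)
q(u, g) = -u/4
B + q(-8, 0)*d = 6 - ¼*(-8)*3 = 6 + 2*3 = 6 + 6 = 12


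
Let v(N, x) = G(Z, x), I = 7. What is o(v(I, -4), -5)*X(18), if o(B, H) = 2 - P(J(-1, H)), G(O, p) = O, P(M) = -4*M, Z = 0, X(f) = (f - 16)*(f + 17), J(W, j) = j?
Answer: -1260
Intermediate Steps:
X(f) = (-16 + f)*(17 + f)
v(N, x) = 0
o(B, H) = 2 + 4*H (o(B, H) = 2 - (-4)*H = 2 + 4*H)
o(v(I, -4), -5)*X(18) = (2 + 4*(-5))*(-272 + 18 + 18²) = (2 - 20)*(-272 + 18 + 324) = -18*70 = -1260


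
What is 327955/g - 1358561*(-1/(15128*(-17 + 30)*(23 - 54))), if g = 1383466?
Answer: 59941126647/4217208340072 ≈ 0.014213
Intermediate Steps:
327955/g - 1358561*(-1/(15128*(-17 + 30)*(23 - 54))) = 327955/1383466 - 1358561*(-1/(15128*(-17 + 30)*(23 - 54))) = 327955*(1/1383466) - 1358561/(((13*(-31))*124)*(-122)) = 327955/1383466 - 1358561/(-403*124*(-122)) = 327955/1383466 - 1358561/((-49972*(-122))) = 327955/1383466 - 1358561/6096584 = 59941126647/4217208340072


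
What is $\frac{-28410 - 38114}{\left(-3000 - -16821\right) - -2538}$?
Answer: $- \frac{66524}{16359} \approx -4.0665$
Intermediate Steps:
$\frac{-28410 - 38114}{\left(-3000 - -16821\right) - -2538} = - \frac{66524}{\left(-3000 + 16821\right) + 2538} = - \frac{66524}{13821 + 2538} = - \frac{66524}{16359}$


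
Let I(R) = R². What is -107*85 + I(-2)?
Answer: -9091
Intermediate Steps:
-107*85 + I(-2) = -107*85 + (-2)² = -9095 + 4 = -9091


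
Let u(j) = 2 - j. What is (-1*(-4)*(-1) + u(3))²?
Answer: 25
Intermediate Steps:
(-1*(-4)*(-1) + u(3))² = (-1*(-4)*(-1) + (2 - 1*3))² = (4*(-1) + (2 - 3))² = (-4 - 1)² = (-5)² = 25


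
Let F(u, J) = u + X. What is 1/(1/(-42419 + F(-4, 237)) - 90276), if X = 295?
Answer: -42128/3803147329 ≈ -1.1077e-5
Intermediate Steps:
F(u, J) = 295 + u (F(u, J) = u + 295 = 295 + u)
1/(1/(-42419 + F(-4, 237)) - 90276) = 1/(1/(-42419 + (295 - 4)) - 90276) = 1/(1/(-42419 + 291) - 90276) = 1/(1/(-42128) - 90276) = 1/(-1/42128 - 90276) = 1/(-3803147329/42128) = -42128/3803147329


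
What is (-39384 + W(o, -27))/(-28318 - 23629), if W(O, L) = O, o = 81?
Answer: 39303/51947 ≈ 0.75660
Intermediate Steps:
(-39384 + W(o, -27))/(-28318 - 23629) = (-39384 + 81)/(-28318 - 23629) = -39303/(-51947) = -39303*(-1/51947) = 39303/51947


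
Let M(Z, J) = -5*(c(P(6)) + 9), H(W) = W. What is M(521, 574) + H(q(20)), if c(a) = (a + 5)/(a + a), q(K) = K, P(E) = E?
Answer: -355/12 ≈ -29.583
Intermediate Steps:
c(a) = (5 + a)/(2*a) (c(a) = (5 + a)/((2*a)) = (5 + a)*(1/(2*a)) = (5 + a)/(2*a))
M(Z, J) = -595/12 (M(Z, J) = -5*((½)*(5 + 6)/6 + 9) = -5*((½)*(⅙)*11 + 9) = -5*(11/12 + 9) = -5*119/12 = -595/12)
M(521, 574) + H(q(20)) = -595/12 + 20 = -355/12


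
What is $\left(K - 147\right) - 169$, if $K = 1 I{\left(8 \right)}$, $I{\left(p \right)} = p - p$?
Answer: $-316$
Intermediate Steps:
$I{\left(p \right)} = 0$
$K = 0$ ($K = 1 \cdot 0 = 0$)
$\left(K - 147\right) - 169 = \left(0 - 147\right) - 169 = -147 - 169 = -316$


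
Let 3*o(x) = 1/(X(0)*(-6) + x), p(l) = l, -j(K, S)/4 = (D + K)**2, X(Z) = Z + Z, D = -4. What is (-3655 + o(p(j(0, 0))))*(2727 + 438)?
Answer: -740357855/64 ≈ -1.1568e+7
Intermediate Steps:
X(Z) = 2*Z
j(K, S) = -4*(-4 + K)**2
o(x) = 1/(3*x) (o(x) = 1/(3*((2*0)*(-6) + x)) = 1/(3*(0*(-6) + x)) = 1/(3*(0 + x)) = 1/(3*x))
(-3655 + o(p(j(0, 0))))*(2727 + 438) = (-3655 + 1/(3*((-4*(-4 + 0)**2))))*(2727 + 438) = (-3655 + 1/(3*((-4*(-4)**2))))*3165 = (-3655 + 1/(3*((-4*16))))*3165 = (-3655 + (1/3)/(-64))*3165 = (-3655 + (1/3)*(-1/64))*3165 = (-3655 - 1/192)*3165 = -701761/192*3165 = -740357855/64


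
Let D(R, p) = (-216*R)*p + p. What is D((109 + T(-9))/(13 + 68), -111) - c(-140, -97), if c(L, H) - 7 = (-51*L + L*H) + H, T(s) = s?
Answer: 8859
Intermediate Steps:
D(R, p) = p - 216*R*p (D(R, p) = -216*R*p + p = p - 216*R*p)
c(L, H) = 7 + H - 51*L + H*L (c(L, H) = 7 + ((-51*L + L*H) + H) = 7 + ((-51*L + H*L) + H) = 7 + (H - 51*L + H*L) = 7 + H - 51*L + H*L)
D((109 + T(-9))/(13 + 68), -111) - c(-140, -97) = -111*(1 - 216*(109 - 9)/(13 + 68)) - (7 - 97 - 51*(-140) - 97*(-140)) = -111*(1 - 21600/81) - (7 - 97 + 7140 + 13580) = -111*(1 - 21600/81) - 1*20630 = -111*(1 - 216*100/81) - 20630 = -111*(1 - 800/3) - 20630 = -111*(-797/3) - 20630 = 29489 - 20630 = 8859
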